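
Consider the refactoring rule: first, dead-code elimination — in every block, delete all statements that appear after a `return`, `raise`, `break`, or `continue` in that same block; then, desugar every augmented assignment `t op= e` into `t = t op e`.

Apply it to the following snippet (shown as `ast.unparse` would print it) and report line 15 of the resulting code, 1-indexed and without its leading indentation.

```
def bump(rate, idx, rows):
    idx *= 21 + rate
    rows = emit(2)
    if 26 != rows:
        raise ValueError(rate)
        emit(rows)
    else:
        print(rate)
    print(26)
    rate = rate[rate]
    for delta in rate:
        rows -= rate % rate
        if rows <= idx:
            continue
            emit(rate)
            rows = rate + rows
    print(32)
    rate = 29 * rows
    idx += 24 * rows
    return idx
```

Transformed code:
def bump(rate, idx, rows):
    idx = idx * (21 + rate)
    rows = emit(2)
    if 26 != rows:
        raise ValueError(rate)
    else:
        print(rate)
    print(26)
    rate = rate[rate]
    for delta in rate:
        rows = rows - rate % rate
        if rows <= idx:
            continue
    print(32)
    rate = 29 * rows
    idx = idx + 24 * rows
    return idx

rate = 29 * rows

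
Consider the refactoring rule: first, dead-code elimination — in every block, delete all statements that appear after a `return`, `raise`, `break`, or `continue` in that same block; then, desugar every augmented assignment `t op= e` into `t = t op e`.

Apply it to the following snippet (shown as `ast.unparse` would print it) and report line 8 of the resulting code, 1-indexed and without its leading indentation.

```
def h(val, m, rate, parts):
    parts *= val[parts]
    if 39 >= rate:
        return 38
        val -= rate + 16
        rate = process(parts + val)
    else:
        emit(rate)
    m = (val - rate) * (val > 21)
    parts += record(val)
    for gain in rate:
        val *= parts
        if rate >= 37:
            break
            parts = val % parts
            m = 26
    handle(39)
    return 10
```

parts = parts + record(val)

Transformed code:
def h(val, m, rate, parts):
    parts = parts * val[parts]
    if 39 >= rate:
        return 38
    else:
        emit(rate)
    m = (val - rate) * (val > 21)
    parts = parts + record(val)
    for gain in rate:
        val = val * parts
        if rate >= 37:
            break
    handle(39)
    return 10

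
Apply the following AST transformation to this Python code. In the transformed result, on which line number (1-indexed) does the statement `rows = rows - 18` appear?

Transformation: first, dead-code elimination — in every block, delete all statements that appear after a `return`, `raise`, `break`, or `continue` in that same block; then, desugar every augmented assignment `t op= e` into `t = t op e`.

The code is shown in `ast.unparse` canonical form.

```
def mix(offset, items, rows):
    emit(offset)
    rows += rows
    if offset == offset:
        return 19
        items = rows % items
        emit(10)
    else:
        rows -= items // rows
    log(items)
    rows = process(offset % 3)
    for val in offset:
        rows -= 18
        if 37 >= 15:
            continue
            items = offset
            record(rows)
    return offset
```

11

Transformed code:
def mix(offset, items, rows):
    emit(offset)
    rows = rows + rows
    if offset == offset:
        return 19
    else:
        rows = rows - items // rows
    log(items)
    rows = process(offset % 3)
    for val in offset:
        rows = rows - 18
        if 37 >= 15:
            continue
    return offset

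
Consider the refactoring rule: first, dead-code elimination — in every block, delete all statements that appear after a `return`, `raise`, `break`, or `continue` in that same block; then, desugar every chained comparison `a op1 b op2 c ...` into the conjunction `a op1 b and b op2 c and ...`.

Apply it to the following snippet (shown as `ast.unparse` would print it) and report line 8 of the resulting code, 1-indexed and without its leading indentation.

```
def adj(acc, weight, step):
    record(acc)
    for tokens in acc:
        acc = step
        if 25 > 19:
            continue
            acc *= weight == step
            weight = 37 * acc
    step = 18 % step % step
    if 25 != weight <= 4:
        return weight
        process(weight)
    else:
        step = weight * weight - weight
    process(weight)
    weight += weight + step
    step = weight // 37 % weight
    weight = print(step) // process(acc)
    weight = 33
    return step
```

Transformed code:
def adj(acc, weight, step):
    record(acc)
    for tokens in acc:
        acc = step
        if 25 > 19:
            continue
    step = 18 % step % step
    if 25 != weight and weight <= 4:
        return weight
    else:
        step = weight * weight - weight
    process(weight)
    weight += weight + step
    step = weight // 37 % weight
    weight = print(step) // process(acc)
    weight = 33
    return step

if 25 != weight and weight <= 4:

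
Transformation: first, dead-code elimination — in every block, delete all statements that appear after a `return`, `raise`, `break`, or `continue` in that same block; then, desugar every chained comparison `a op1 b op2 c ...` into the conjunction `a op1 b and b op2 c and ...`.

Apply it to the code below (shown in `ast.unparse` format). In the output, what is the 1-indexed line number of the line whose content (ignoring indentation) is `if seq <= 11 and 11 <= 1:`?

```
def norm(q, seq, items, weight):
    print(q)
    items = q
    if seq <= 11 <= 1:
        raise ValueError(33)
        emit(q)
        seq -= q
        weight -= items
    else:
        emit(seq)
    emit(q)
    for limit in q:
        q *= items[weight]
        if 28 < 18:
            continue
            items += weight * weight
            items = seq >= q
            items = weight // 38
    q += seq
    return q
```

4

Transformed code:
def norm(q, seq, items, weight):
    print(q)
    items = q
    if seq <= 11 and 11 <= 1:
        raise ValueError(33)
    else:
        emit(seq)
    emit(q)
    for limit in q:
        q *= items[weight]
        if 28 < 18:
            continue
    q += seq
    return q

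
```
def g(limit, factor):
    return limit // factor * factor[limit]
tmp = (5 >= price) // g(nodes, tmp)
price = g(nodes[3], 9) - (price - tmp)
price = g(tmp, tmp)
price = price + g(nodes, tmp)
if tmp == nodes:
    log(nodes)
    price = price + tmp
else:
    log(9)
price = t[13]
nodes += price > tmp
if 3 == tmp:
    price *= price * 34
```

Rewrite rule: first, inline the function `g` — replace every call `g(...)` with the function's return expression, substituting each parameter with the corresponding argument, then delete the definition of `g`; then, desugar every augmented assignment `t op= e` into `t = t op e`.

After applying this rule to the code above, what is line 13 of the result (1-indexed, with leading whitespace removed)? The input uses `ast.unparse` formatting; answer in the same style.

Transformed code:
tmp = (5 >= price) // (nodes // tmp * tmp[nodes])
price = nodes[3] // 9 * 9[nodes[3]] - (price - tmp)
price = tmp // tmp * tmp[tmp]
price = price + nodes // tmp * tmp[nodes]
if tmp == nodes:
    log(nodes)
    price = price + tmp
else:
    log(9)
price = t[13]
nodes = nodes + (price > tmp)
if 3 == tmp:
    price = price * (price * 34)

price = price * (price * 34)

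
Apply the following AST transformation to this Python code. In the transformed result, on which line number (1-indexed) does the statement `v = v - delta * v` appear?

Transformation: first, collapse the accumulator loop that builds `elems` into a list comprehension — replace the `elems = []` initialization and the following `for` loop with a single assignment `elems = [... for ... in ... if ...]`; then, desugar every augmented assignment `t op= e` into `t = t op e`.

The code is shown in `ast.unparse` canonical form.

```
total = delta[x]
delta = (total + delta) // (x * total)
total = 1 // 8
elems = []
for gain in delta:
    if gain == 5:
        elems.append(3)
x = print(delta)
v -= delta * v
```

Transformed code:
total = delta[x]
delta = (total + delta) // (x * total)
total = 1 // 8
elems = [3 for gain in delta if gain == 5]
x = print(delta)
v = v - delta * v

6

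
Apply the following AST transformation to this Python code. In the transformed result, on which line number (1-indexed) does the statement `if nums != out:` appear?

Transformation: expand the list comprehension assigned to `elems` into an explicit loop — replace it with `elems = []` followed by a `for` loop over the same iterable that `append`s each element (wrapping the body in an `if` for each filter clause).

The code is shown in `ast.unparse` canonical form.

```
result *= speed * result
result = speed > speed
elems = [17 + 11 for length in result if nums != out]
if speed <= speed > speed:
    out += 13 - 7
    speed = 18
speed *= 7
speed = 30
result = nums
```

5

Transformed code:
result *= speed * result
result = speed > speed
elems = []
for length in result:
    if nums != out:
        elems.append(17 + 11)
if speed <= speed > speed:
    out += 13 - 7
    speed = 18
speed *= 7
speed = 30
result = nums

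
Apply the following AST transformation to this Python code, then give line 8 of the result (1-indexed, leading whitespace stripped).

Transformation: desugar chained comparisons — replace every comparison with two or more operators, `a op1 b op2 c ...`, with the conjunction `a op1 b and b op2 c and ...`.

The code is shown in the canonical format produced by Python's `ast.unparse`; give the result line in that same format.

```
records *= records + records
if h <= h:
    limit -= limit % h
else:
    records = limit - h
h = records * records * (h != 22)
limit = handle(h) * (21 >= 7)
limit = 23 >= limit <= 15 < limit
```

limit = 23 >= limit and limit <= 15 and (15 < limit)

Transformed code:
records *= records + records
if h <= h:
    limit -= limit % h
else:
    records = limit - h
h = records * records * (h != 22)
limit = handle(h) * (21 >= 7)
limit = 23 >= limit and limit <= 15 and (15 < limit)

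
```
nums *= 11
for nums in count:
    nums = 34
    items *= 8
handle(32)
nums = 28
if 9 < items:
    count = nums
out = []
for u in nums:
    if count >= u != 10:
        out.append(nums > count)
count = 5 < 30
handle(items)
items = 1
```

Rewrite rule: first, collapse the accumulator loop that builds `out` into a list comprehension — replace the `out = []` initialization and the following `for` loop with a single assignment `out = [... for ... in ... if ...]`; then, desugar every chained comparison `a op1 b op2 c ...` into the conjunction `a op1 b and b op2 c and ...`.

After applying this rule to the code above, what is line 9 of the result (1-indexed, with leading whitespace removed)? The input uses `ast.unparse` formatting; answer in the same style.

Transformed code:
nums *= 11
for nums in count:
    nums = 34
    items *= 8
handle(32)
nums = 28
if 9 < items:
    count = nums
out = [nums > count for u in nums if count >= u and u != 10]
count = 5 < 30
handle(items)
items = 1

out = [nums > count for u in nums if count >= u and u != 10]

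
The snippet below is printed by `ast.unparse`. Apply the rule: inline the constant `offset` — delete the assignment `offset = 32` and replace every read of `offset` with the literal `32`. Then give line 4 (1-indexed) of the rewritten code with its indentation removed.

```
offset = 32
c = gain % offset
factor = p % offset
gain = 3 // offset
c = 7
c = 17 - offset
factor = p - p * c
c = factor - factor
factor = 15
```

c = 7

Transformed code:
c = gain % 32
factor = p % 32
gain = 3 // 32
c = 7
c = 17 - 32
factor = p - p * c
c = factor - factor
factor = 15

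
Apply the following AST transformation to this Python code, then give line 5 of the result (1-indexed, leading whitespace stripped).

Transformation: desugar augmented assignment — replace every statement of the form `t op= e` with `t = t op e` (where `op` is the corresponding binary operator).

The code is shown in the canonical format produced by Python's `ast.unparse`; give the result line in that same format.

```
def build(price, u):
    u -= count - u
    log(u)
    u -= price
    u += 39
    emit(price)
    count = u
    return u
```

u = u + 39

Transformed code:
def build(price, u):
    u = u - (count - u)
    log(u)
    u = u - price
    u = u + 39
    emit(price)
    count = u
    return u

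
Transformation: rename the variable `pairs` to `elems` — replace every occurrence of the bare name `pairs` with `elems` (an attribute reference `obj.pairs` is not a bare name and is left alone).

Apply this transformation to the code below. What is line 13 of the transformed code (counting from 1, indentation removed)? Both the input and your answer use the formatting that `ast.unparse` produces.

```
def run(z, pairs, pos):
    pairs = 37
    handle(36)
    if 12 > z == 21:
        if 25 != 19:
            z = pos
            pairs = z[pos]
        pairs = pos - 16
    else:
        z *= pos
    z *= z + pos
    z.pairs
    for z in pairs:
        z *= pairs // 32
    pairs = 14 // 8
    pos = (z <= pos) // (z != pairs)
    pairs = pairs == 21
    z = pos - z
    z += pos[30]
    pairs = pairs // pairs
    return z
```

for z in elems:

Transformed code:
def run(z, elems, pos):
    elems = 37
    handle(36)
    if 12 > z == 21:
        if 25 != 19:
            z = pos
            elems = z[pos]
        elems = pos - 16
    else:
        z *= pos
    z *= z + pos
    z.pairs
    for z in elems:
        z *= elems // 32
    elems = 14 // 8
    pos = (z <= pos) // (z != elems)
    elems = elems == 21
    z = pos - z
    z += pos[30]
    elems = elems // elems
    return z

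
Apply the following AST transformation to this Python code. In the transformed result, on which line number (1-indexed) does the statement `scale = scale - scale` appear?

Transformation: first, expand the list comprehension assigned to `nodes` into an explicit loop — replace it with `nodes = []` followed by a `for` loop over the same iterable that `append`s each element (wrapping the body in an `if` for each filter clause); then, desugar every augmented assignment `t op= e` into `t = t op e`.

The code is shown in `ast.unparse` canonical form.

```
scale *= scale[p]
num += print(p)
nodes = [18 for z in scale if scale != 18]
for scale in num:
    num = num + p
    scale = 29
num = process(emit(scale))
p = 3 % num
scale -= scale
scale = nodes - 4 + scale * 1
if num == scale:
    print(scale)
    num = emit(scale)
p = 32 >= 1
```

Transformed code:
scale = scale * scale[p]
num = num + print(p)
nodes = []
for z in scale:
    if scale != 18:
        nodes.append(18)
for scale in num:
    num = num + p
    scale = 29
num = process(emit(scale))
p = 3 % num
scale = scale - scale
scale = nodes - 4 + scale * 1
if num == scale:
    print(scale)
    num = emit(scale)
p = 32 >= 1

12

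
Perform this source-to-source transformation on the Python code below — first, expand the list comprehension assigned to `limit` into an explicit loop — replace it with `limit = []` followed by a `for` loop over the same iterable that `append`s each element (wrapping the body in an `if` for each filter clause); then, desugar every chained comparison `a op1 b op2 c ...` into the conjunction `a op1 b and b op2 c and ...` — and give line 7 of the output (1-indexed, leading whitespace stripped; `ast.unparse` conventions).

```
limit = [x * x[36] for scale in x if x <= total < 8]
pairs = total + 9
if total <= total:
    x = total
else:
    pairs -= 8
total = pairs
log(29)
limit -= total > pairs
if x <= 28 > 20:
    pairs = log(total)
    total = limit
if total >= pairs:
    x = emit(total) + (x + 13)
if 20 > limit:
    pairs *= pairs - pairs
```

x = total

Transformed code:
limit = []
for scale in x:
    if x <= total and total < 8:
        limit.append(x * x[36])
pairs = total + 9
if total <= total:
    x = total
else:
    pairs -= 8
total = pairs
log(29)
limit -= total > pairs
if x <= 28 and 28 > 20:
    pairs = log(total)
    total = limit
if total >= pairs:
    x = emit(total) + (x + 13)
if 20 > limit:
    pairs *= pairs - pairs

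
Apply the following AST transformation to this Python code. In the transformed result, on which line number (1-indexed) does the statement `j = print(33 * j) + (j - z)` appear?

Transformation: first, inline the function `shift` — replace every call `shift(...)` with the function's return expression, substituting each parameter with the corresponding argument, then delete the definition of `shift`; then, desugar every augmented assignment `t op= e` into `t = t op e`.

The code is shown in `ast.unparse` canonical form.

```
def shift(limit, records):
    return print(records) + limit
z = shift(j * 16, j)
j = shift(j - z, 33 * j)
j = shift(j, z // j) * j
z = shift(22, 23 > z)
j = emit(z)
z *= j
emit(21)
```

2

Transformed code:
z = print(j) + j * 16
j = print(33 * j) + (j - z)
j = (print(z // j) + j) * j
z = print(23 > z) + 22
j = emit(z)
z = z * j
emit(21)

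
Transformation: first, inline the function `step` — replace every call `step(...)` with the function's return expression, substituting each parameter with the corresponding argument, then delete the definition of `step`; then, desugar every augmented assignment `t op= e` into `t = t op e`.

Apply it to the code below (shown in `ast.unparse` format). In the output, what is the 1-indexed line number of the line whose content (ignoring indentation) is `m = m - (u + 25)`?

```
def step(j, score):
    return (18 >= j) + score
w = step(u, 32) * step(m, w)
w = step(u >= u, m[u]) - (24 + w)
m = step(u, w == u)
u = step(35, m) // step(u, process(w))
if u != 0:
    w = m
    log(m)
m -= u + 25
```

Transformed code:
w = ((18 >= u) + 32) * ((18 >= m) + w)
w = (18 >= (u >= u)) + m[u] - (24 + w)
m = (18 >= u) + (w == u)
u = ((18 >= 35) + m) // ((18 >= u) + process(w))
if u != 0:
    w = m
    log(m)
m = m - (u + 25)

8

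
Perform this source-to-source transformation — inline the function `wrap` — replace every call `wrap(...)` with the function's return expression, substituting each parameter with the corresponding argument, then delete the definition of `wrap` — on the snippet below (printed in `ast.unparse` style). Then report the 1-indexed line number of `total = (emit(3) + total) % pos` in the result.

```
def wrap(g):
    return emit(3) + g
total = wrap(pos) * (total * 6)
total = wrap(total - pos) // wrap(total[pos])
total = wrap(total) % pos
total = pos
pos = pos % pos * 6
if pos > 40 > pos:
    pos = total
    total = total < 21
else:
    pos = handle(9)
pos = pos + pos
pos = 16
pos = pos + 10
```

3

Transformed code:
total = (emit(3) + pos) * (total * 6)
total = (emit(3) + (total - pos)) // (emit(3) + total[pos])
total = (emit(3) + total) % pos
total = pos
pos = pos % pos * 6
if pos > 40 > pos:
    pos = total
    total = total < 21
else:
    pos = handle(9)
pos = pos + pos
pos = 16
pos = pos + 10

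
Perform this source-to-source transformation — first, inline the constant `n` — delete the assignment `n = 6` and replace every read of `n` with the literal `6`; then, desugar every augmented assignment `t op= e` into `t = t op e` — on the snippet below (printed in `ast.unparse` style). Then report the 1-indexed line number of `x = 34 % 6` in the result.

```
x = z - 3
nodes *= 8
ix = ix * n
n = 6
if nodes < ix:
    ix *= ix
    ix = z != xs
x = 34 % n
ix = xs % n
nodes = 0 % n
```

7

Transformed code:
x = z - 3
nodes = nodes * 8
ix = ix * 6
if nodes < ix:
    ix = ix * ix
    ix = z != xs
x = 34 % 6
ix = xs % 6
nodes = 0 % 6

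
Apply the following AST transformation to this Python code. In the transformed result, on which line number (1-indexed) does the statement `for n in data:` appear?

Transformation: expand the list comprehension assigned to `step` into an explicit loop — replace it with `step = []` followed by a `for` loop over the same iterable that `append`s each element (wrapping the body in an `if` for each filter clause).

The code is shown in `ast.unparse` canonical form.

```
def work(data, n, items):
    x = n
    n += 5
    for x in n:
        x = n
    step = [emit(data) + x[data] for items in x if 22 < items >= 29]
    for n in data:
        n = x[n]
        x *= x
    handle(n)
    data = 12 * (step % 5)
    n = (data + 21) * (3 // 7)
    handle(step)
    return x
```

10

Transformed code:
def work(data, n, items):
    x = n
    n += 5
    for x in n:
        x = n
    step = []
    for items in x:
        if 22 < items >= 29:
            step.append(emit(data) + x[data])
    for n in data:
        n = x[n]
        x *= x
    handle(n)
    data = 12 * (step % 5)
    n = (data + 21) * (3 // 7)
    handle(step)
    return x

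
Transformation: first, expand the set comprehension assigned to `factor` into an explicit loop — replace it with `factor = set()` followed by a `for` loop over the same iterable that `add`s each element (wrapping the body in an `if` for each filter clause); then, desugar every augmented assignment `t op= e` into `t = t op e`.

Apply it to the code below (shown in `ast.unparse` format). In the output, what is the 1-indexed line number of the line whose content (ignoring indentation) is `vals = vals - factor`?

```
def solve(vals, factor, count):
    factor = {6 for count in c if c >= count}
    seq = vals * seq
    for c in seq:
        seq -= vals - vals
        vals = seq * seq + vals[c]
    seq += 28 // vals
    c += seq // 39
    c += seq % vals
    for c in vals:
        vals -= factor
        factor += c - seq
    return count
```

14

Transformed code:
def solve(vals, factor, count):
    factor = set()
    for count in c:
        if c >= count:
            factor.add(6)
    seq = vals * seq
    for c in seq:
        seq = seq - (vals - vals)
        vals = seq * seq + vals[c]
    seq = seq + 28 // vals
    c = c + seq // 39
    c = c + seq % vals
    for c in vals:
        vals = vals - factor
        factor = factor + (c - seq)
    return count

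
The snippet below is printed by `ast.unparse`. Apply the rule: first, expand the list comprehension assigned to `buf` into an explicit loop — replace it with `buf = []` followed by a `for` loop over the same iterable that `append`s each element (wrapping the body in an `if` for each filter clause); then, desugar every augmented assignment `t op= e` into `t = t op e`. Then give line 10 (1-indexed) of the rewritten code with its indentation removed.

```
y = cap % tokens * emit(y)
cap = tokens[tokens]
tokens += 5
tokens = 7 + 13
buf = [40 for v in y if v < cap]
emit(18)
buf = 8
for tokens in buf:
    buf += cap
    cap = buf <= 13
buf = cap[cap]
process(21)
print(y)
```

Transformed code:
y = cap % tokens * emit(y)
cap = tokens[tokens]
tokens = tokens + 5
tokens = 7 + 13
buf = []
for v in y:
    if v < cap:
        buf.append(40)
emit(18)
buf = 8
for tokens in buf:
    buf = buf + cap
    cap = buf <= 13
buf = cap[cap]
process(21)
print(y)

buf = 8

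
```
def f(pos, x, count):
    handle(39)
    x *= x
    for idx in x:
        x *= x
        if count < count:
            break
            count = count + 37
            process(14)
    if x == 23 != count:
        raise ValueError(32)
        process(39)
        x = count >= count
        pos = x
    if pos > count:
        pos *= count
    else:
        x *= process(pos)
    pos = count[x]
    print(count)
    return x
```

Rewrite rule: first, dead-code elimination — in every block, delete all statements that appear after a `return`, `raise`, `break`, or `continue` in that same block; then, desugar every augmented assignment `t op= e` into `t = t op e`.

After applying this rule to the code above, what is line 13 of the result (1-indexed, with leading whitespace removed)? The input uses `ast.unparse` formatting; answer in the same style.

x = x * process(pos)

Transformed code:
def f(pos, x, count):
    handle(39)
    x = x * x
    for idx in x:
        x = x * x
        if count < count:
            break
    if x == 23 != count:
        raise ValueError(32)
    if pos > count:
        pos = pos * count
    else:
        x = x * process(pos)
    pos = count[x]
    print(count)
    return x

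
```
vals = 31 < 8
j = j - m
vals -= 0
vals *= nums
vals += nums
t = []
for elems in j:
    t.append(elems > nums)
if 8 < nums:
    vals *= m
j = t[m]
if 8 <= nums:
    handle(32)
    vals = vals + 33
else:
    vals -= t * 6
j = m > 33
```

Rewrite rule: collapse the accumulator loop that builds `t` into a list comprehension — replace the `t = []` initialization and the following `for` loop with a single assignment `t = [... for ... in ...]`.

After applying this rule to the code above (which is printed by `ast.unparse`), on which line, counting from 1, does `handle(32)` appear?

11

Transformed code:
vals = 31 < 8
j = j - m
vals -= 0
vals *= nums
vals += nums
t = [elems > nums for elems in j]
if 8 < nums:
    vals *= m
j = t[m]
if 8 <= nums:
    handle(32)
    vals = vals + 33
else:
    vals -= t * 6
j = m > 33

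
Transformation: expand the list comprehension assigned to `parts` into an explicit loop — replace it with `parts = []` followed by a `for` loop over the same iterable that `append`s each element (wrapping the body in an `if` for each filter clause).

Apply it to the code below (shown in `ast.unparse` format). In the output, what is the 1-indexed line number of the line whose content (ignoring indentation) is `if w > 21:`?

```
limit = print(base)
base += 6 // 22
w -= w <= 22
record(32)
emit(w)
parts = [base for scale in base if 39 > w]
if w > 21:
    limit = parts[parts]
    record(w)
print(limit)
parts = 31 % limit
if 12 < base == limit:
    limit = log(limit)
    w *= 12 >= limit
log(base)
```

Transformed code:
limit = print(base)
base += 6 // 22
w -= w <= 22
record(32)
emit(w)
parts = []
for scale in base:
    if 39 > w:
        parts.append(base)
if w > 21:
    limit = parts[parts]
    record(w)
print(limit)
parts = 31 % limit
if 12 < base == limit:
    limit = log(limit)
    w *= 12 >= limit
log(base)

10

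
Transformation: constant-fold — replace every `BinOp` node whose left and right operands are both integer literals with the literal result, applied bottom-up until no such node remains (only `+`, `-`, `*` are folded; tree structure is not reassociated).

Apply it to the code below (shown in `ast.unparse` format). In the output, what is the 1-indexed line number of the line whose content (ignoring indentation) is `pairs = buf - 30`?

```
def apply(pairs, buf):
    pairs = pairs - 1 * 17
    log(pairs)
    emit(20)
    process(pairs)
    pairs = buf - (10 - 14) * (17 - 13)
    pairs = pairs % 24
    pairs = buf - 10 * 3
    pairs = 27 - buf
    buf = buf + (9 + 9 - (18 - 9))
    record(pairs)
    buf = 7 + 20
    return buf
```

8

Transformed code:
def apply(pairs, buf):
    pairs = pairs - 17
    log(pairs)
    emit(20)
    process(pairs)
    pairs = buf - -16
    pairs = pairs % 24
    pairs = buf - 30
    pairs = 27 - buf
    buf = buf + 9
    record(pairs)
    buf = 27
    return buf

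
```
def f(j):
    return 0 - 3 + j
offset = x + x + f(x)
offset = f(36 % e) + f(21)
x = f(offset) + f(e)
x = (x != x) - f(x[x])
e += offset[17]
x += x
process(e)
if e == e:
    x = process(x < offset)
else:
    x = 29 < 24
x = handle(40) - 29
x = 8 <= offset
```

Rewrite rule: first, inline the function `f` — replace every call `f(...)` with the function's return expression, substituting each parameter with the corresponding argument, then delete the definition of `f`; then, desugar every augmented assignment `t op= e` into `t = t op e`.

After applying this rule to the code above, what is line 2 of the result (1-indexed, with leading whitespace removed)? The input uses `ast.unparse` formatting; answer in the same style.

Transformed code:
offset = x + x + (0 - 3 + x)
offset = 0 - 3 + 36 % e + (0 - 3 + 21)
x = 0 - 3 + offset + (0 - 3 + e)
x = (x != x) - (0 - 3 + x[x])
e = e + offset[17]
x = x + x
process(e)
if e == e:
    x = process(x < offset)
else:
    x = 29 < 24
x = handle(40) - 29
x = 8 <= offset

offset = 0 - 3 + 36 % e + (0 - 3 + 21)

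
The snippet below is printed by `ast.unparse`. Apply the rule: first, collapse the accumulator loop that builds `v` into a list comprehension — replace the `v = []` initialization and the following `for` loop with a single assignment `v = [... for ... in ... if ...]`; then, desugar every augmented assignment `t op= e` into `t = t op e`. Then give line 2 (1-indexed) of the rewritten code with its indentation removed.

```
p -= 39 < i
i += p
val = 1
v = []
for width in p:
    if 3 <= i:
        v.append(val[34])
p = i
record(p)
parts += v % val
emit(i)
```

Transformed code:
p = p - (39 < i)
i = i + p
val = 1
v = [val[34] for width in p if 3 <= i]
p = i
record(p)
parts = parts + v % val
emit(i)

i = i + p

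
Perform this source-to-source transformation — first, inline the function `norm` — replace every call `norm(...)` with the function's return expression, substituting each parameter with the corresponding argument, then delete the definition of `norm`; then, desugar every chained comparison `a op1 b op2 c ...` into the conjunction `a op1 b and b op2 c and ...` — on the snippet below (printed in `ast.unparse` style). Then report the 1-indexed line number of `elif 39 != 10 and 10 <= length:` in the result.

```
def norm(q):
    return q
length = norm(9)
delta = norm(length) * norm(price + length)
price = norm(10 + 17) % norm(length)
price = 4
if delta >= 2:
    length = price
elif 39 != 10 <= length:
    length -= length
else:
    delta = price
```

7

Transformed code:
length = 9
delta = length * (price + length)
price = (10 + 17) % length
price = 4
if delta >= 2:
    length = price
elif 39 != 10 and 10 <= length:
    length -= length
else:
    delta = price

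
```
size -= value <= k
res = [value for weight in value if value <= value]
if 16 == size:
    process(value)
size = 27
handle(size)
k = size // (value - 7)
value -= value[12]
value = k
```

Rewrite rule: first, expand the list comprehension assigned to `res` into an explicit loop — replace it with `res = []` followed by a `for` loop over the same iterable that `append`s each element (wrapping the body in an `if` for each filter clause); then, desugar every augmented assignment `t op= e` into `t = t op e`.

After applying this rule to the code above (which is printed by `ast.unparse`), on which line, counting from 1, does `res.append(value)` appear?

5

Transformed code:
size = size - (value <= k)
res = []
for weight in value:
    if value <= value:
        res.append(value)
if 16 == size:
    process(value)
size = 27
handle(size)
k = size // (value - 7)
value = value - value[12]
value = k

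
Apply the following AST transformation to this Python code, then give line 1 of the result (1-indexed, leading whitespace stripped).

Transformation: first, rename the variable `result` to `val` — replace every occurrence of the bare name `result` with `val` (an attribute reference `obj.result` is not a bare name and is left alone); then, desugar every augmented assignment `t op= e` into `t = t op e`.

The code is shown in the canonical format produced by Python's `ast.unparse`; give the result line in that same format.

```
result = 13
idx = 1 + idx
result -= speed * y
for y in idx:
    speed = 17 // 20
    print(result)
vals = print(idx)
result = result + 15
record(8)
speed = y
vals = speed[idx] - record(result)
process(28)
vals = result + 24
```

val = 13

Transformed code:
val = 13
idx = 1 + idx
val = val - speed * y
for y in idx:
    speed = 17 // 20
    print(val)
vals = print(idx)
val = val + 15
record(8)
speed = y
vals = speed[idx] - record(val)
process(28)
vals = val + 24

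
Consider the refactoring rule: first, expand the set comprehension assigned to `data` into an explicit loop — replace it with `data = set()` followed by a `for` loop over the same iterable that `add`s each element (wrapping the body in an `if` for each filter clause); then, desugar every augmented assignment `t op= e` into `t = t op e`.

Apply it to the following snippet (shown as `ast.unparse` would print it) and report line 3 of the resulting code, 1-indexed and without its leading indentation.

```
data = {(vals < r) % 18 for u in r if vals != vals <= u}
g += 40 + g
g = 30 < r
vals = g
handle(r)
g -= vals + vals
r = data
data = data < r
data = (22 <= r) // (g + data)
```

if vals != vals <= u:

Transformed code:
data = set()
for u in r:
    if vals != vals <= u:
        data.add((vals < r) % 18)
g = g + (40 + g)
g = 30 < r
vals = g
handle(r)
g = g - (vals + vals)
r = data
data = data < r
data = (22 <= r) // (g + data)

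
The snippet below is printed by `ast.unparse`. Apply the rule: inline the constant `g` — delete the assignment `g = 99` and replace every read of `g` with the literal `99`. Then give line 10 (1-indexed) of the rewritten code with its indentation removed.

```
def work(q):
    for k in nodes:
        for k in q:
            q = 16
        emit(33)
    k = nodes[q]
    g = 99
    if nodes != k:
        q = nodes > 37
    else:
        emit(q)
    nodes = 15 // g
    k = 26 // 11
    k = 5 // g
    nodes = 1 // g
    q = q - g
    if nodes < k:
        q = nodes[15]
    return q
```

emit(q)

Transformed code:
def work(q):
    for k in nodes:
        for k in q:
            q = 16
        emit(33)
    k = nodes[q]
    if nodes != k:
        q = nodes > 37
    else:
        emit(q)
    nodes = 15 // 99
    k = 26 // 11
    k = 5 // 99
    nodes = 1 // 99
    q = q - 99
    if nodes < k:
        q = nodes[15]
    return q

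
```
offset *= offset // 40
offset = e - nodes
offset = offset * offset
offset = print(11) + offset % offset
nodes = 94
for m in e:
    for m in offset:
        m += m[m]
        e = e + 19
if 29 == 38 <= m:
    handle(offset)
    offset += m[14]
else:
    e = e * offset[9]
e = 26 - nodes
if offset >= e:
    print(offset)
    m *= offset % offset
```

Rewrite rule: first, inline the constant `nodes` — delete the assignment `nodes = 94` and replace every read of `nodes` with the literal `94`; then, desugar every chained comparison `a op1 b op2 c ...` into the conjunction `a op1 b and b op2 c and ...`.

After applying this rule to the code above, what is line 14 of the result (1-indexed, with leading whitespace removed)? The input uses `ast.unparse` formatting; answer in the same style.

e = 26 - 94

Transformed code:
offset *= offset // 40
offset = e - 94
offset = offset * offset
offset = print(11) + offset % offset
for m in e:
    for m in offset:
        m += m[m]
        e = e + 19
if 29 == 38 and 38 <= m:
    handle(offset)
    offset += m[14]
else:
    e = e * offset[9]
e = 26 - 94
if offset >= e:
    print(offset)
    m *= offset % offset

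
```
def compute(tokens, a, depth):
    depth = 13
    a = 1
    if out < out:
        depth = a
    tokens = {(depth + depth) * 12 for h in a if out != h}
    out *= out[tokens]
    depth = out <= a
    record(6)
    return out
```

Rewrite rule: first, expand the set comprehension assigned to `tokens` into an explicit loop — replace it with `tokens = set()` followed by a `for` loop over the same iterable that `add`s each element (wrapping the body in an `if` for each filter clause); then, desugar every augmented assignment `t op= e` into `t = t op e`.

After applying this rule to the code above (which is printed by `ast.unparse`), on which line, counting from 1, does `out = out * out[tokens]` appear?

Transformed code:
def compute(tokens, a, depth):
    depth = 13
    a = 1
    if out < out:
        depth = a
    tokens = set()
    for h in a:
        if out != h:
            tokens.add((depth + depth) * 12)
    out = out * out[tokens]
    depth = out <= a
    record(6)
    return out

10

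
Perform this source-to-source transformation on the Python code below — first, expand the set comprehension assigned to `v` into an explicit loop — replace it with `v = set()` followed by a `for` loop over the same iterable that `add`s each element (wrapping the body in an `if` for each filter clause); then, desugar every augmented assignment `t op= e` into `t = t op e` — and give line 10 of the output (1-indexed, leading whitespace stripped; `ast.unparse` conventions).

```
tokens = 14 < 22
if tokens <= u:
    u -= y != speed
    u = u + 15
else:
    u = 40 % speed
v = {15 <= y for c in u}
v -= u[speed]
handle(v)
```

v = v - u[speed]

Transformed code:
tokens = 14 < 22
if tokens <= u:
    u = u - (y != speed)
    u = u + 15
else:
    u = 40 % speed
v = set()
for c in u:
    v.add(15 <= y)
v = v - u[speed]
handle(v)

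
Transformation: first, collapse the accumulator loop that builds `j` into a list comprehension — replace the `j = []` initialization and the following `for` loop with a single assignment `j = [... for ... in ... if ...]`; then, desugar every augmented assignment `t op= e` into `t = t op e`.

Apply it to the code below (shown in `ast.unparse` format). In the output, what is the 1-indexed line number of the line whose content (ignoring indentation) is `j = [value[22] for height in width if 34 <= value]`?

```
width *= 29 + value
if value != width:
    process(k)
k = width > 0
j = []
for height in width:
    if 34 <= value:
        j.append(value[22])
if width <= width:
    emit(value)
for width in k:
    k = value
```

Transformed code:
width = width * (29 + value)
if value != width:
    process(k)
k = width > 0
j = [value[22] for height in width if 34 <= value]
if width <= width:
    emit(value)
for width in k:
    k = value

5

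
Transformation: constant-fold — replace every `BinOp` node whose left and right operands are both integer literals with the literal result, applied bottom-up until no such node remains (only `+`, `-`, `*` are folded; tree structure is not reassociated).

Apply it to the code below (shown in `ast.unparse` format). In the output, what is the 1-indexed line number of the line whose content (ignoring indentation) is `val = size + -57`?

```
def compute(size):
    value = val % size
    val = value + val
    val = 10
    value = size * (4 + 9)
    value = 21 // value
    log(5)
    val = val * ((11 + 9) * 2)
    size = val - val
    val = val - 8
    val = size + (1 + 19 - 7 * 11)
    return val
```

11

Transformed code:
def compute(size):
    value = val % size
    val = value + val
    val = 10
    value = size * 13
    value = 21 // value
    log(5)
    val = val * 40
    size = val - val
    val = val - 8
    val = size + -57
    return val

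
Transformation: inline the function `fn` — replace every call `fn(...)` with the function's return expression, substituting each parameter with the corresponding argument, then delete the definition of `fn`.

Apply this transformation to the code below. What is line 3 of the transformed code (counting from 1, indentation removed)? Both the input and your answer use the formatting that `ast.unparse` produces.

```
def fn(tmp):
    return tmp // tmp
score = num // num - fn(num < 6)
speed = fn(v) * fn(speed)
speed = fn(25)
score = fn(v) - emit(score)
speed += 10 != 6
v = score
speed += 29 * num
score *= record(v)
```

Transformed code:
score = num // num - (num < 6) // (num < 6)
speed = v // v * (speed // speed)
speed = 25 // 25
score = v // v - emit(score)
speed += 10 != 6
v = score
speed += 29 * num
score *= record(v)

speed = 25 // 25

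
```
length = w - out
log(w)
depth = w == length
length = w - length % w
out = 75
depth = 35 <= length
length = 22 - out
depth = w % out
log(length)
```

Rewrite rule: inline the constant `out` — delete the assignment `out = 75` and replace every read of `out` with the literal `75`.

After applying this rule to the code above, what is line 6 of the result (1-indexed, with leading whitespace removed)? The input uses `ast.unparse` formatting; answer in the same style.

Transformed code:
length = w - 75
log(w)
depth = w == length
length = w - length % w
depth = 35 <= length
length = 22 - 75
depth = w % 75
log(length)

length = 22 - 75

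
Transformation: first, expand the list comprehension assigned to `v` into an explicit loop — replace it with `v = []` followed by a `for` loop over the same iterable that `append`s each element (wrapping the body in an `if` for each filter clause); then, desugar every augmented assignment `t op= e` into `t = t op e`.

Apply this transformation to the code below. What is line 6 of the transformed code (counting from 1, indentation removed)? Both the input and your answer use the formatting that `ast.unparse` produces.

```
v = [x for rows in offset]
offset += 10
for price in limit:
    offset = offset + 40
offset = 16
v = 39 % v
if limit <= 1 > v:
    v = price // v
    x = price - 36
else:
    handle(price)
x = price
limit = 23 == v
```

offset = offset + 40

Transformed code:
v = []
for rows in offset:
    v.append(x)
offset = offset + 10
for price in limit:
    offset = offset + 40
offset = 16
v = 39 % v
if limit <= 1 > v:
    v = price // v
    x = price - 36
else:
    handle(price)
x = price
limit = 23 == v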